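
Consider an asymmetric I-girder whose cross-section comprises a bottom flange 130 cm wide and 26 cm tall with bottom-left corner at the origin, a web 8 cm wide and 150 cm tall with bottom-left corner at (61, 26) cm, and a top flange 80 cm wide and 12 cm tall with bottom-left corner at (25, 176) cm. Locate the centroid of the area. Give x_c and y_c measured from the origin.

bottom flange: A = 130 × 26 = 3380.00, centroid at (65.00, 13.00).
web: A = 8 × 150 = 1200.00, centroid at (65.00, 101.00).
top flange: A = 80 × 12 = 960.00, centroid at (65.00, 182.00).
ΣA = 5540.00 cm², ΣAx_c = 360100.00 cm³, ΣAy_c = 339860.00 cm³.
x_c = 360100.00/5540.00 = 65.00 cm; y_c = 339860.00/5540.00 = 61.35 cm.

x_c = 65.00 cm, y_c = 61.35 cm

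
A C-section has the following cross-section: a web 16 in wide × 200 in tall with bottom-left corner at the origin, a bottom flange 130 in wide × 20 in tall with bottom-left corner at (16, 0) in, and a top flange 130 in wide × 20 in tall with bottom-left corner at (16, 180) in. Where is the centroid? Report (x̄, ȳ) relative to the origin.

x̄ = 53.19 in, ȳ = 100.00 in

web: A = 16 × 200 = 3200.00, centroid at (8.00, 100.00).
bottom flange: A = 130 × 20 = 2600.00, centroid at (81.00, 10.00).
top flange: A = 130 × 20 = 2600.00, centroid at (81.00, 190.00).
ΣA = 8400.00 in²
ΣAx̄ = (3200.00)(8.00) + (2600.00)(81.00) + (2600.00)(81.00) = 446800.00 in³
ΣAȳ = (3200.00)(100.00) + (2600.00)(10.00) + (2600.00)(190.00) = 840000.00 in³
x̄ = 446800.00 / 8400.00 = 53.19 in
ȳ = 840000.00 / 8400.00 = 100.00 in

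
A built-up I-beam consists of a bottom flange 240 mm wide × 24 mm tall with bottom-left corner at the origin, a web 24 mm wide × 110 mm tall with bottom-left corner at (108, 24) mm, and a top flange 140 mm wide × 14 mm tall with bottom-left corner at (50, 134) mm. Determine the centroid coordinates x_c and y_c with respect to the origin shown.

bottom flange: A = 240 × 24 = 5760.00, centroid at (120.00, 12.00).
web: A = 24 × 110 = 2640.00, centroid at (120.00, 79.00).
top flange: A = 140 × 14 = 1960.00, centroid at (120.00, 141.00).
ΣA = 10360.00 mm²
ΣAx_c = (5760.00)(120.00) + (2640.00)(120.00) + (1960.00)(120.00) = 1243200.00 mm³
ΣAy_c = (5760.00)(12.00) + (2640.00)(79.00) + (1960.00)(141.00) = 554040.00 mm³
x_c = 1243200.00 / 10360.00 = 120.00 mm
y_c = 554040.00 / 10360.00 = 53.48 mm

x_c = 120.00 mm, y_c = 53.48 mm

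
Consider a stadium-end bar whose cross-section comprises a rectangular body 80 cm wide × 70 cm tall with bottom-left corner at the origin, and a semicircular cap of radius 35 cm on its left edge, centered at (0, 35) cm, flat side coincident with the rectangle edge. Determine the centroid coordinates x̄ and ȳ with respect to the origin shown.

x̄ = 25.97 cm, ȳ = 35.00 cm

Part | A | x̄ᵢ | ȳᵢ | A·x̄ᵢ | A·ȳᵢ
rectangular body | 5600.00 | 40.00 | 35.00 | 224000.00 | 196000.00
semicircular end | 1924.23 | -14.85 | 35.00 | -28583.33 | 67347.89
Σ | 7524.23 |  |  | 195416.67 | 263347.89
x̄ = 195416.67 / 7524.23 = 25.97 cm
ȳ = 263347.89 / 7524.23 = 35.00 cm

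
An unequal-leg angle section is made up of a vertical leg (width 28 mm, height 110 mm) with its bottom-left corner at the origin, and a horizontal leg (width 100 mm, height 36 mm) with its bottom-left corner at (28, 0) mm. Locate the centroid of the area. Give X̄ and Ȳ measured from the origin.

X̄ = 48.49 mm, Ȳ = 35.06 mm

vertical leg: A = 28 × 110 = 3080.00, centroid at (14.00, 55.00).
horizontal leg: A = 100 × 36 = 3600.00, centroid at (78.00, 18.00).
ΣA = 6680.00 mm²
ΣAX̄ = (3080.00)(14.00) + (3600.00)(78.00) = 323920.00 mm³
ΣAȲ = (3080.00)(55.00) + (3600.00)(18.00) = 234200.00 mm³
X̄ = 323920.00 / 6680.00 = 48.49 mm
Ȳ = 234200.00 / 6680.00 = 35.06 mm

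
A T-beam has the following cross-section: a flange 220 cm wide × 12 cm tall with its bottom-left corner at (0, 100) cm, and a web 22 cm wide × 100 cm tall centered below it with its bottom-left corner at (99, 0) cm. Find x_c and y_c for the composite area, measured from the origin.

Part | A | x̄ᵢ | ȳᵢ | A·x̄ᵢ | A·ȳᵢ
web | 2200.00 | 110.00 | 50.00 | 242000.00 | 110000.00
flange | 2640.00 | 110.00 | 106.00 | 290400.00 | 279840.00
Σ | 4840.00 |  |  | 532400.00 | 389840.00
x_c = 532400.00 / 4840.00 = 110.00 cm
y_c = 389840.00 / 4840.00 = 80.55 cm

x_c = 110.00 cm, y_c = 80.55 cm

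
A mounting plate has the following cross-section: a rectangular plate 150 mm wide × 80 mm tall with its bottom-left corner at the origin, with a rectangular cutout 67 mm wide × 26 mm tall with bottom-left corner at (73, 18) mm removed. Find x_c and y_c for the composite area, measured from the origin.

plate: A = 150 × 80 = 12000.00, centroid at (75.00, 40.00).
hole: A = −(67 × 26) = -1742.00, centroid at (106.50, 31.00).
ΣA = 10258.00 mm²
ΣAx_c = (12000.00)(75.00) + (-1742.00)(106.50) = 714477.00 mm³
ΣAy_c = (12000.00)(40.00) + (-1742.00)(31.00) = 425998.00 mm³
x_c = 714477.00 / 10258.00 = 69.65 mm
y_c = 425998.00 / 10258.00 = 41.53 mm

x_c = 69.65 mm, y_c = 41.53 mm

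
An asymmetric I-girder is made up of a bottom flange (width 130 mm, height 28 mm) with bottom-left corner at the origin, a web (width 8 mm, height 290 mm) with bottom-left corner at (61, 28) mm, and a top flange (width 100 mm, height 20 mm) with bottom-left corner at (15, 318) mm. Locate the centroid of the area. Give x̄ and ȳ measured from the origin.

x̄ = 65.00 mm, ȳ = 139.24 mm

bottom flange: A = 130 × 28 = 3640.00, centroid at (65.00, 14.00).
web: A = 8 × 290 = 2320.00, centroid at (65.00, 173.00).
top flange: A = 100 × 20 = 2000.00, centroid at (65.00, 328.00).
ΣA = 7960.00 mm²
ΣAx̄ = (3640.00)(65.00) + (2320.00)(65.00) + (2000.00)(65.00) = 517400.00 mm³
ΣAȳ = (3640.00)(14.00) + (2320.00)(173.00) + (2000.00)(328.00) = 1108320.00 mm³
x̄ = 517400.00 / 7960.00 = 65.00 mm
ȳ = 1108320.00 / 7960.00 = 139.24 mm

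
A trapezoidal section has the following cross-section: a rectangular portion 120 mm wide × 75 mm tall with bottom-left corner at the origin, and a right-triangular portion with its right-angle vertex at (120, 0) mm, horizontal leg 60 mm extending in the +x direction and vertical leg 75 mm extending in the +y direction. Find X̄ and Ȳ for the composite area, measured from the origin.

rectangular portion: A = 120 × 75 = 9000.00, centroid at (60.00, 37.50).
triangular portion: A = ½·60·75 = 2250.00, centroid at (140.00, 25.00).
ΣA = 11250.00 mm², ΣAX̄ = 855000.00 mm³, ΣAȲ = 393750.00 mm³.
X̄ = 855000.00/11250.00 = 76.00 mm; Ȳ = 393750.00/11250.00 = 35.00 mm.

X̄ = 76.00 mm, Ȳ = 35.00 mm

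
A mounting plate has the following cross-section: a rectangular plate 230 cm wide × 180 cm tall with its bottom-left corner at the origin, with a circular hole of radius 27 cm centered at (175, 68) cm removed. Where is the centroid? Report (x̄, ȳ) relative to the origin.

plate: A = 230 × 180 = 41400.00, centroid at (115.00, 90.00).
hole: A = −π·27² = -2290.22, centroid at (175.00, 68.00).
ΣA = 39109.78 cm², ΣAx̄ = 4360211.32 cm³, ΣAȳ = 3570264.97 cm³.
x̄ = 4360211.32/39109.78 = 111.49 cm; ȳ = 3570264.97/39109.78 = 91.29 cm.

x̄ = 111.49 cm, ȳ = 91.29 cm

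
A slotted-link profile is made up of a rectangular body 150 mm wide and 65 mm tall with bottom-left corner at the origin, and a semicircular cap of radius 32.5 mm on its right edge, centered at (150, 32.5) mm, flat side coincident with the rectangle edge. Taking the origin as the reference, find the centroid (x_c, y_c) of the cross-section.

x_c = 87.91 mm, y_c = 32.50 mm

rectangular body: A = 150 × 65 = 9750.00, centroid at (75.00, 32.50).
semicircular end: A = ½π·32.5² = 1659.15, centroid at (163.79, 32.50).
ΣA = 11409.15 mm²
ΣAx_c = (9750.00)(75.00) + (1659.15)(163.79) = 1003008.46 mm³
ΣAy_c = (9750.00)(32.50) + (1659.15)(32.50) = 370797.49 mm³
x_c = 1003008.46 / 11409.15 = 87.91 mm
y_c = 370797.49 / 11409.15 = 32.50 mm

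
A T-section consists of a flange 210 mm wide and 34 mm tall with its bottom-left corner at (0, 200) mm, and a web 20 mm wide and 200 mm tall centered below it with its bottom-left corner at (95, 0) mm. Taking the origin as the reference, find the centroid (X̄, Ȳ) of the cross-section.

X̄ = 105.00 mm, Ȳ = 174.99 mm

Part | A | x̄ᵢ | ȳᵢ | A·x̄ᵢ | A·ȳᵢ
web | 4000.00 | 105.00 | 100.00 | 420000.00 | 400000.00
flange | 7140.00 | 105.00 | 217.00 | 749700.00 | 1549380.00
Σ | 11140.00 |  |  | 1169700.00 | 1949380.00
X̄ = 1169700.00 / 11140.00 = 105.00 mm
Ȳ = 1949380.00 / 11140.00 = 174.99 mm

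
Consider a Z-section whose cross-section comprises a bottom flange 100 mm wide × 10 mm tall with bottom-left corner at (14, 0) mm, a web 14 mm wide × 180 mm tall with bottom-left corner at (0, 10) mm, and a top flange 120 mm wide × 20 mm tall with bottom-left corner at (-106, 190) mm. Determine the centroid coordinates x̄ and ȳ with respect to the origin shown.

x̄ = -4.86 mm, ȳ = 124.49 mm

Part | A | x̄ᵢ | ȳᵢ | A·x̄ᵢ | A·ȳᵢ
bottom flange | 1000.00 | 64.00 | 5.00 | 64000.00 | 5000.00
web | 2520.00 | 7.00 | 100.00 | 17640.00 | 252000.00
top flange | 2400.00 | -46.00 | 200.00 | -110400.00 | 480000.00
Σ | 5920.00 |  |  | -28760.00 | 737000.00
x̄ = -28760.00 / 5920.00 = -4.86 mm
ȳ = 737000.00 / 5920.00 = 124.49 mm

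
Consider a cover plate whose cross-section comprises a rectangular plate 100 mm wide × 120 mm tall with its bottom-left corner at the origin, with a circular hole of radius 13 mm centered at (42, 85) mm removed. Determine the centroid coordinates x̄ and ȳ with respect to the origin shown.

plate: A = 100 × 120 = 12000.00, centroid at (50.00, 60.00).
hole: A = −π·13² = -530.93, centroid at (42.00, 85.00).
ΣA = 11469.07 mm²
ΣAx̄ = (12000.00)(50.00) + (-530.93)(42.00) = 577700.98 mm³
ΣAȳ = (12000.00)(60.00) + (-530.93)(85.00) = 674871.02 mm³
x̄ = 577700.98 / 11469.07 = 50.37 mm
ȳ = 674871.02 / 11469.07 = 58.84 mm

x̄ = 50.37 mm, ȳ = 58.84 mm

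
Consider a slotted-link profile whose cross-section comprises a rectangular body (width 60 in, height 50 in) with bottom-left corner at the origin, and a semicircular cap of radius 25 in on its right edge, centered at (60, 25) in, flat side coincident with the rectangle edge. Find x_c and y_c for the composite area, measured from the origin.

x_c = 40.01 in, y_c = 25.00 in

rectangular body: A = 60 × 50 = 3000.00, centroid at (30.00, 25.00).
semicircular end: A = ½π·25² = 981.75, centroid at (70.61, 25.00).
ΣA = 3981.75 in²
ΣAx_c = (3000.00)(30.00) + (981.75)(70.61) = 159321.53 in³
ΣAy_c = (3000.00)(25.00) + (981.75)(25.00) = 99543.69 in³
x_c = 159321.53 / 3981.75 = 40.01 in
y_c = 99543.69 / 3981.75 = 25.00 in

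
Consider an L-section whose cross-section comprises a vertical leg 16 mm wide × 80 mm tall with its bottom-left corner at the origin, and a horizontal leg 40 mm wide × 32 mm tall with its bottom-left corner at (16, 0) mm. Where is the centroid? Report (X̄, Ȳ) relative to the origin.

X̄ = 22.00 mm, Ȳ = 28.00 mm

vertical leg: A = 16 × 80 = 1280.00, centroid at (8.00, 40.00).
horizontal leg: A = 40 × 32 = 1280.00, centroid at (36.00, 16.00).
ΣA = 2560.00 mm²
ΣAX̄ = (1280.00)(8.00) + (1280.00)(36.00) = 56320.00 mm³
ΣAȲ = (1280.00)(40.00) + (1280.00)(16.00) = 71680.00 mm³
X̄ = 56320.00 / 2560.00 = 22.00 mm
Ȳ = 71680.00 / 2560.00 = 28.00 mm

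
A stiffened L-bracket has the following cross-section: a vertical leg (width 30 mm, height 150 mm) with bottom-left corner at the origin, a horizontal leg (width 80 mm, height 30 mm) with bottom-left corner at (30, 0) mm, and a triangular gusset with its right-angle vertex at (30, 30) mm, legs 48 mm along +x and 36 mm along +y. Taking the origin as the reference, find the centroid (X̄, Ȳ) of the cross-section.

vertical leg: A = 30 × 150 = 4500.00, centroid at (15.00, 75.00).
horizontal leg: A = 80 × 30 = 2400.00, centroid at (70.00, 15.00).
gusset: A = ½·48·36 = 864.00, centroid at (46.00, 42.00).
ΣA = 7764.00 mm², ΣAX̄ = 275244.00 mm³, ΣAȲ = 409788.00 mm³.
X̄ = 275244.00/7764.00 = 35.45 mm; Ȳ = 409788.00/7764.00 = 52.78 mm.

X̄ = 35.45 mm, Ȳ = 52.78 mm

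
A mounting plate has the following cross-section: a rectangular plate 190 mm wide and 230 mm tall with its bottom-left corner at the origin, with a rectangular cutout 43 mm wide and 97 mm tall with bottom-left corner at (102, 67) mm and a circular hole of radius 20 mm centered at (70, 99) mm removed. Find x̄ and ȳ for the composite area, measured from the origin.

plate: A = 190 × 230 = 43700.00, centroid at (95.00, 115.00).
hole 1: A = −(43 × 97) = -4171.00, centroid at (123.50, 115.50).
hole 2: A = −π·20² = -1256.64, centroid at (70.00, 99.00).
ΣA = 38272.36 mm², ΣAx̄ = 3548416.91 mm³, ΣAȳ = 4419342.43 mm³.
x̄ = 3548416.91/38272.36 = 92.71 mm; ȳ = 4419342.43/38272.36 = 115.47 mm.

x̄ = 92.71 mm, ȳ = 115.47 mm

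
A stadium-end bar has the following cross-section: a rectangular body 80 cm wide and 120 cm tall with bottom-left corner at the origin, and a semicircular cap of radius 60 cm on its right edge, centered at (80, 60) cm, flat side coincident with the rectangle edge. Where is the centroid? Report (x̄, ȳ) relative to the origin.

x̄ = 64.27 cm, ȳ = 60.00 cm

Part | A | x̄ᵢ | ȳᵢ | A·x̄ᵢ | A·ȳᵢ
rectangular body | 9600.00 | 40.00 | 60.00 | 384000.00 | 576000.00
semicircular end | 5654.87 | 105.46 | 60.00 | 596389.34 | 339292.01
Σ | 15254.87 |  |  | 980389.34 | 915292.01
x̄ = 980389.34 / 15254.87 = 64.27 cm
ȳ = 915292.01 / 15254.87 = 60.00 cm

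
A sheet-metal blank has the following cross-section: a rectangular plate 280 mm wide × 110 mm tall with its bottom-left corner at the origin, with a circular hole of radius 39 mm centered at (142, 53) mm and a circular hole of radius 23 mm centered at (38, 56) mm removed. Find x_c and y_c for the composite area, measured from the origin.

Part | A | x̄ᵢ | ȳᵢ | A·x̄ᵢ | A·ȳᵢ
plate | 30800.00 | 140.00 | 55.00 | 4312000.00 | 1694000.00
hole 1 | -4778.36 | 142.00 | 53.00 | -678527.46 | -253253.21
hole 2 | -1661.90 | 38.00 | 56.00 | -63152.30 | -93066.54
Σ | 24359.74 |  |  | 3570320.24 | 1347680.25
x_c = 3570320.24 / 24359.74 = 146.57 mm
y_c = 1347680.25 / 24359.74 = 55.32 mm

x_c = 146.57 mm, y_c = 55.32 mm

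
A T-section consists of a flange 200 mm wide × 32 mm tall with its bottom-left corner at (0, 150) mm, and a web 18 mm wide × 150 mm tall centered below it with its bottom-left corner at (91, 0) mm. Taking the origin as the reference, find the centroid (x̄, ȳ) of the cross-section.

web: A = 18 × 150 = 2700.00, centroid at (100.00, 75.00).
flange: A = 200 × 32 = 6400.00, centroid at (100.00, 166.00).
ΣA = 9100.00 mm², ΣAx̄ = 910000.00 mm³, ΣAȳ = 1264900.00 mm³.
x̄ = 910000.00/9100.00 = 100.00 mm; ȳ = 1264900.00/9100.00 = 139.00 mm.

x̄ = 100.00 mm, ȳ = 139.00 mm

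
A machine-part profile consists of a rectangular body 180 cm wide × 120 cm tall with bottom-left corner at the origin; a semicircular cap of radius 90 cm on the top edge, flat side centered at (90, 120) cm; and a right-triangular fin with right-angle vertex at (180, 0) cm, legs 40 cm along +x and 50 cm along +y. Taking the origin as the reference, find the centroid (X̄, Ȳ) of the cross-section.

X̄ = 92.93 cm, Ȳ = 94.14 cm

rectangular body: A = 180 × 120 = 21600.00, centroid at (90.00, 60.00).
semicircular top: A = ½π·90² = 12723.45, centroid at (90.00, 158.20).
triangular fin: A = ½·40·50 = 1000.00, centroid at (193.33, 16.67).
ΣA = 35323.45 cm², ΣAX̄ = 3282443.86 cm³, ΣAȲ = 3325480.70 cm³.
X̄ = 3282443.86/35323.45 = 92.93 cm; Ȳ = 3325480.70/35323.45 = 94.14 cm.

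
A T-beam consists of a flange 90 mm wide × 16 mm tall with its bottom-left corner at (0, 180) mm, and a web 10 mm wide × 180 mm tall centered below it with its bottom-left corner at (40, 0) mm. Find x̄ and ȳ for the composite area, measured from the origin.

x̄ = 45.00 mm, ȳ = 133.56 mm

web: A = 10 × 180 = 1800.00, centroid at (45.00, 90.00).
flange: A = 90 × 16 = 1440.00, centroid at (45.00, 188.00).
ΣA = 3240.00 mm², ΣAx̄ = 145800.00 mm³, ΣAȳ = 432720.00 mm³.
x̄ = 145800.00/3240.00 = 45.00 mm; ȳ = 432720.00/3240.00 = 133.56 mm.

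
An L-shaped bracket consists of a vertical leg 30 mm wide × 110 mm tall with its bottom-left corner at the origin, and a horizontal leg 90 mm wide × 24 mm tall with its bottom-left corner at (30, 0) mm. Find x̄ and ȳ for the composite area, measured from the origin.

vertical leg: A = 30 × 110 = 3300.00, centroid at (15.00, 55.00).
horizontal leg: A = 90 × 24 = 2160.00, centroid at (75.00, 12.00).
ΣA = 5460.00 mm²
ΣAx̄ = (3300.00)(15.00) + (2160.00)(75.00) = 211500.00 mm³
ΣAȳ = (3300.00)(55.00) + (2160.00)(12.00) = 207420.00 mm³
x̄ = 211500.00 / 5460.00 = 38.74 mm
ȳ = 207420.00 / 5460.00 = 37.99 mm

x̄ = 38.74 mm, ȳ = 37.99 mm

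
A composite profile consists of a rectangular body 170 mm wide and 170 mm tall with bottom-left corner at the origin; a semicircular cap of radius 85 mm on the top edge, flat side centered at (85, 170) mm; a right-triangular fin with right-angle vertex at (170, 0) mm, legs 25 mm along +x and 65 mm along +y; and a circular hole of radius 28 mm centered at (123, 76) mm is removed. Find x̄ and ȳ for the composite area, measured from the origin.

Part | A | x̄ᵢ | ȳᵢ | A·x̄ᵢ | A·ȳᵢ
rectangular body | 28900.00 | 85.00 | 85.00 | 2456500.00 | 2456500.00
semicircular top | 11349.00 | 85.00 | 206.08 | 964665.29 | 2338747.26
triangular fin | 812.50 | 178.33 | 21.67 | 144895.83 | 17604.17
hole | -2463.01 | 123.00 | 76.00 | -302950.06 | -187188.66
Σ | 38598.49 |  |  | 3263111.06 | 4625662.77
x̄ = 3263111.06 / 38598.49 = 84.54 mm
ȳ = 4625662.77 / 38598.49 = 119.84 mm

x̄ = 84.54 mm, ȳ = 119.84 mm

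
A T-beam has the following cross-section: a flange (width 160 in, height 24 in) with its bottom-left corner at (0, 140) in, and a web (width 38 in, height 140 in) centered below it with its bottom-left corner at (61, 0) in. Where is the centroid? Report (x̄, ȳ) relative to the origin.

web: A = 38 × 140 = 5320.00, centroid at (80.00, 70.00).
flange: A = 160 × 24 = 3840.00, centroid at (80.00, 152.00).
ΣA = 9160.00 in², ΣAx̄ = 732800.00 in³, ΣAȳ = 956080.00 in³.
x̄ = 732800.00/9160.00 = 80.00 in; ȳ = 956080.00/9160.00 = 104.38 in.

x̄ = 80.00 in, ȳ = 104.38 in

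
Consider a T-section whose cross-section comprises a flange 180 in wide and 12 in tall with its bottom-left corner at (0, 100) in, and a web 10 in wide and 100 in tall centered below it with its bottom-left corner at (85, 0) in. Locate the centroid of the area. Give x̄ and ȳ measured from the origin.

Part | A | x̄ᵢ | ȳᵢ | A·x̄ᵢ | A·ȳᵢ
web | 1000.00 | 90.00 | 50.00 | 90000.00 | 50000.00
flange | 2160.00 | 90.00 | 106.00 | 194400.00 | 228960.00
Σ | 3160.00 |  |  | 284400.00 | 278960.00
x̄ = 284400.00 / 3160.00 = 90.00 in
ȳ = 278960.00 / 3160.00 = 88.28 in

x̄ = 90.00 in, ȳ = 88.28 in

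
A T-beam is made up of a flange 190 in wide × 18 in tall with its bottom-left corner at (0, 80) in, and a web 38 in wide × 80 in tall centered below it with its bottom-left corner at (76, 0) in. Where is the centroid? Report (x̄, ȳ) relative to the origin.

web: A = 38 × 80 = 3040.00, centroid at (95.00, 40.00).
flange: A = 190 × 18 = 3420.00, centroid at (95.00, 89.00).
ΣA = 6460.00 in²
ΣAx̄ = (3040.00)(95.00) + (3420.00)(95.00) = 613700.00 in³
ΣAȳ = (3040.00)(40.00) + (3420.00)(89.00) = 425980.00 in³
x̄ = 613700.00 / 6460.00 = 95.00 in
ȳ = 425980.00 / 6460.00 = 65.94 in

x̄ = 95.00 in, ȳ = 65.94 in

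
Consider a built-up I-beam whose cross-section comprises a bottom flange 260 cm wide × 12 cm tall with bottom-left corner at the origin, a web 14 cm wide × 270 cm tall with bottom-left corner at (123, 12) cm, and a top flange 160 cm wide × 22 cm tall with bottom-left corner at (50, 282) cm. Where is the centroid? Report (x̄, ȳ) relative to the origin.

x̄ = 130.00 cm, ȳ = 154.10 cm

bottom flange: A = 260 × 12 = 3120.00, centroid at (130.00, 6.00).
web: A = 14 × 270 = 3780.00, centroid at (130.00, 147.00).
top flange: A = 160 × 22 = 3520.00, centroid at (130.00, 293.00).
ΣA = 10420.00 cm²
ΣAx̄ = (3120.00)(130.00) + (3780.00)(130.00) + (3520.00)(130.00) = 1354600.00 cm³
ΣAȳ = (3120.00)(6.00) + (3780.00)(147.00) + (3520.00)(293.00) = 1605740.00 cm³
x̄ = 1354600.00 / 10420.00 = 130.00 cm
ȳ = 1605740.00 / 10420.00 = 154.10 cm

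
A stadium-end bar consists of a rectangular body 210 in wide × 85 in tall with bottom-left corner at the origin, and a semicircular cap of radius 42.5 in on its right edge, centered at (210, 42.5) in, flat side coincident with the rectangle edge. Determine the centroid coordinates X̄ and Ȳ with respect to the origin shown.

rectangular body: A = 210 × 85 = 17850.00, centroid at (105.00, 42.50).
semicircular end: A = ½π·42.5² = 2837.25, centroid at (228.04, 42.50).
ΣA = 20687.25 in²
ΣAX̄ = (17850.00)(105.00) + (2837.25)(228.04) = 2521249.77 in³
ΣAȲ = (17850.00)(42.50) + (2837.25)(42.50) = 879208.16 in³
X̄ = 2521249.77 / 20687.25 = 121.87 in
Ȳ = 879208.16 / 20687.25 = 42.50 in

X̄ = 121.87 in, Ȳ = 42.50 in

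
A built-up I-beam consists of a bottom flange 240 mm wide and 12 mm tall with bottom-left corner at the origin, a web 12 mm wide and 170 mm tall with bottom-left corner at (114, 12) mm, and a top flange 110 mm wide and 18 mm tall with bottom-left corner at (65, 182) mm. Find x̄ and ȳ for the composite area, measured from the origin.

Part | A | x̄ᵢ | ȳᵢ | A·x̄ᵢ | A·ȳᵢ
bottom flange | 2880.00 | 120.00 | 6.00 | 345600.00 | 17280.00
web | 2040.00 | 120.00 | 97.00 | 244800.00 | 197880.00
top flange | 1980.00 | 120.00 | 191.00 | 237600.00 | 378180.00
Σ | 6900.00 |  |  | 828000.00 | 593340.00
x̄ = 828000.00 / 6900.00 = 120.00 mm
ȳ = 593340.00 / 6900.00 = 85.99 mm

x̄ = 120.00 mm, ȳ = 85.99 mm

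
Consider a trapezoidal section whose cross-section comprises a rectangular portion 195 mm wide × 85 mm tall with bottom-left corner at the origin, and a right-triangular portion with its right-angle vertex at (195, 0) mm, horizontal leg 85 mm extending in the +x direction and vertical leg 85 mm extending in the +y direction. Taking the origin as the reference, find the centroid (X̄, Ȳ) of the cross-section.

X̄ = 120.02 mm, Ȳ = 39.96 mm

rectangular portion: A = 195 × 85 = 16575.00, centroid at (97.50, 42.50).
triangular portion: A = ½·85·85 = 3612.50, centroid at (223.33, 28.33).
ΣA = 20187.50 mm², ΣAX̄ = 2422854.17 mm³, ΣAȲ = 806791.67 mm³.
X̄ = 2422854.17/20187.50 = 120.02 mm; Ȳ = 806791.67/20187.50 = 39.96 mm.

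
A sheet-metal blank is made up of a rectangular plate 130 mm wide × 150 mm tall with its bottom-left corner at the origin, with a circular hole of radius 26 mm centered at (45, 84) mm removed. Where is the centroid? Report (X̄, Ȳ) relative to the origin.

X̄ = 67.44 mm, Ȳ = 73.90 mm

plate: A = 130 × 150 = 19500.00, centroid at (65.00, 75.00).
hole: A = −π·26² = -2123.72, centroid at (45.00, 84.00).
ΣA = 17376.28 mm²
ΣAX̄ = (19500.00)(65.00) + (-2123.72)(45.00) = 1171932.75 mm³
ΣAȲ = (19500.00)(75.00) + (-2123.72)(84.00) = 1284107.80 mm³
X̄ = 1171932.75 / 17376.28 = 67.44 mm
Ȳ = 1284107.80 / 17376.28 = 73.90 mm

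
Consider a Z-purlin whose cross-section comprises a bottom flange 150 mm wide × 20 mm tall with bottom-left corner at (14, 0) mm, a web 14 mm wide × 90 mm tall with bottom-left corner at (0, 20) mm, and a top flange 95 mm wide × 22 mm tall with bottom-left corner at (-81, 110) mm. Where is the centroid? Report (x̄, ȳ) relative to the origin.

x̄ = 32.41 mm, ȳ = 57.45 mm

bottom flange: A = 150 × 20 = 3000.00, centroid at (89.00, 10.00).
web: A = 14 × 90 = 1260.00, centroid at (7.00, 65.00).
top flange: A = 95 × 22 = 2090.00, centroid at (-33.50, 121.00).
ΣA = 6350.00 mm², ΣAx̄ = 205805.00 mm³, ΣAȳ = 364790.00 mm³.
x̄ = 205805.00/6350.00 = 32.41 mm; ȳ = 364790.00/6350.00 = 57.45 mm.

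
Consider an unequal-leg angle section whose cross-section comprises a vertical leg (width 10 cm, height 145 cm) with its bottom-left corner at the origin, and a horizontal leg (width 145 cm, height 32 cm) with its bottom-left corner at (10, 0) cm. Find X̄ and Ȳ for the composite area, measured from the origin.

X̄ = 64.05 cm, Ȳ = 29.45 cm

Part | A | x̄ᵢ | ȳᵢ | A·x̄ᵢ | A·ȳᵢ
vertical leg | 1450.00 | 5.00 | 72.50 | 7250.00 | 105125.00
horizontal leg | 4640.00 | 82.50 | 16.00 | 382800.00 | 74240.00
Σ | 6090.00 |  |  | 390050.00 | 179365.00
X̄ = 390050.00 / 6090.00 = 64.05 cm
Ȳ = 179365.00 / 6090.00 = 29.45 cm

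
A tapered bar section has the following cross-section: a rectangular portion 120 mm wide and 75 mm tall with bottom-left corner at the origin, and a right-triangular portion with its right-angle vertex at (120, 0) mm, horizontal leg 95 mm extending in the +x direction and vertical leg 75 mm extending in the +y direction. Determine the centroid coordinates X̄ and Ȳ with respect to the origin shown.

X̄ = 86.00 mm, Ȳ = 33.96 mm

Part | A | x̄ᵢ | ȳᵢ | A·x̄ᵢ | A·ȳᵢ
rectangular portion | 9000.00 | 60.00 | 37.50 | 540000.00 | 337500.00
triangular portion | 3562.50 | 151.67 | 25.00 | 540312.50 | 89062.50
Σ | 12562.50 |  |  | 1080312.50 | 426562.50
X̄ = 1080312.50 / 12562.50 = 86.00 mm
Ȳ = 426562.50 / 12562.50 = 33.96 mm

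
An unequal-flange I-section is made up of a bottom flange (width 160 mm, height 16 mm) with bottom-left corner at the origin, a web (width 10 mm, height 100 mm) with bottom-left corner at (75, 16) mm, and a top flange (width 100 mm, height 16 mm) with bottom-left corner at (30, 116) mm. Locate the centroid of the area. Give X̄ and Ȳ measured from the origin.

Part | A | x̄ᵢ | ȳᵢ | A·x̄ᵢ | A·ȳᵢ
bottom flange | 2560.00 | 80.00 | 8.00 | 204800.00 | 20480.00
web | 1000.00 | 80.00 | 66.00 | 80000.00 | 66000.00
top flange | 1600.00 | 80.00 | 124.00 | 128000.00 | 198400.00
Σ | 5160.00 |  |  | 412800.00 | 284880.00
X̄ = 412800.00 / 5160.00 = 80.00 mm
Ȳ = 284880.00 / 5160.00 = 55.21 mm

X̄ = 80.00 mm, Ȳ = 55.21 mm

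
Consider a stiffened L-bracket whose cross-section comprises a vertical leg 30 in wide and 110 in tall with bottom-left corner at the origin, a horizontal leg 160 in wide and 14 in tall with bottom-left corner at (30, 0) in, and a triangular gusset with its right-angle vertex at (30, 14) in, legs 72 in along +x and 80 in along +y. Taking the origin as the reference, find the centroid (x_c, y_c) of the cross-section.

x_c = 53.61 in, y_c = 37.33 in

vertical leg: A = 30 × 110 = 3300.00, centroid at (15.00, 55.00).
horizontal leg: A = 160 × 14 = 2240.00, centroid at (110.00, 7.00).
gusset: A = ½·72·80 = 2880.00, centroid at (54.00, 40.67).
ΣA = 8420.00 in², ΣAx_c = 451420.00 in³, ΣAy_c = 314300.00 in³.
x_c = 451420.00/8420.00 = 53.61 in; y_c = 314300.00/8420.00 = 37.33 in.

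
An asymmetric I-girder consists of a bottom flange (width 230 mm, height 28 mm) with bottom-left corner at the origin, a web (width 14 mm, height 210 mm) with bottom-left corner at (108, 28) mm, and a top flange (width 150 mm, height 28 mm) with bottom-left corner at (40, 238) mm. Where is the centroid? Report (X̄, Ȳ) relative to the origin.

X̄ = 115.00 mm, Ȳ = 113.37 mm

bottom flange: A = 230 × 28 = 6440.00, centroid at (115.00, 14.00).
web: A = 14 × 210 = 2940.00, centroid at (115.00, 133.00).
top flange: A = 150 × 28 = 4200.00, centroid at (115.00, 252.00).
ΣA = 13580.00 mm², ΣAX̄ = 1561700.00 mm³, ΣAȲ = 1539580.00 mm³.
X̄ = 1561700.00/13580.00 = 115.00 mm; Ȳ = 1539580.00/13580.00 = 113.37 mm.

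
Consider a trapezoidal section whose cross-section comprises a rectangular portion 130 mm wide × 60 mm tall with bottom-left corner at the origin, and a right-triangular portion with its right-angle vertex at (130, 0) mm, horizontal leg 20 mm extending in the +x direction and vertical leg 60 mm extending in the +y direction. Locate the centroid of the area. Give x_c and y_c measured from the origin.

x_c = 70.12 mm, y_c = 29.29 mm

Part | A | x̄ᵢ | ȳᵢ | A·x̄ᵢ | A·ȳᵢ
rectangular portion | 7800.00 | 65.00 | 30.00 | 507000.00 | 234000.00
triangular portion | 600.00 | 136.67 | 20.00 | 82000.00 | 12000.00
Σ | 8400.00 |  |  | 589000.00 | 246000.00
x_c = 589000.00 / 8400.00 = 70.12 mm
y_c = 246000.00 / 8400.00 = 29.29 mm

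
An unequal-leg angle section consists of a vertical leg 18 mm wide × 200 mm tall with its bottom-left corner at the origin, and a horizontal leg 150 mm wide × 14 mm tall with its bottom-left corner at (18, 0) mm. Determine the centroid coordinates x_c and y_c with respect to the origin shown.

x_c = 39.95 mm, y_c = 65.74 mm

vertical leg: A = 18 × 200 = 3600.00, centroid at (9.00, 100.00).
horizontal leg: A = 150 × 14 = 2100.00, centroid at (93.00, 7.00).
ΣA = 5700.00 mm²
ΣAx_c = (3600.00)(9.00) + (2100.00)(93.00) = 227700.00 mm³
ΣAy_c = (3600.00)(100.00) + (2100.00)(7.00) = 374700.00 mm³
x_c = 227700.00 / 5700.00 = 39.95 mm
y_c = 374700.00 / 5700.00 = 65.74 mm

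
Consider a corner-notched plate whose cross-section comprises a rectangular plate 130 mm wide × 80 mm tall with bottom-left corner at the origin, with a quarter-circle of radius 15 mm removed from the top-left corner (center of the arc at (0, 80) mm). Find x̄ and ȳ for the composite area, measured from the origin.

x̄ = 66.01 mm, ȳ = 39.42 mm

plate: A = 130 × 80 = 10400.00, centroid at (65.00, 40.00).
removed quarter-circle: A = −¼π·15² = -176.71, centroid at (6.37, 73.63).
ΣA = 10223.29 mm², ΣAx̄ = 674875.00 mm³, ΣAȳ = 402987.83 mm³.
x̄ = 674875.00/10223.29 = 66.01 mm; ȳ = 402987.83/10223.29 = 39.42 mm.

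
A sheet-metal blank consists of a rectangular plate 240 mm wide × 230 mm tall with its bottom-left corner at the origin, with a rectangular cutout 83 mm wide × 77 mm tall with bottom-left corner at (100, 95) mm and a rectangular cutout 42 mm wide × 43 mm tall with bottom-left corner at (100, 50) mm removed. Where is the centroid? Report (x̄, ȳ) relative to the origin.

plate: A = 240 × 230 = 55200.00, centroid at (120.00, 115.00).
hole 1: A = −(83 × 77) = -6391.00, centroid at (141.50, 133.50).
hole 2: A = −(42 × 43) = -1806.00, centroid at (121.00, 71.50).
ΣA = 47003.00 mm², ΣAx̄ = 5501147.50 mm³, ΣAȳ = 5365672.50 mm³.
x̄ = 5501147.50/47003.00 = 117.04 mm; ȳ = 5365672.50/47003.00 = 114.16 mm.

x̄ = 117.04 mm, ȳ = 114.16 mm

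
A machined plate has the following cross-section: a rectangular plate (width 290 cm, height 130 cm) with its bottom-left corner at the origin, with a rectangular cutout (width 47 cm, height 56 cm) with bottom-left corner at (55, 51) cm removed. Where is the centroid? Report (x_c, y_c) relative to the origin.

plate: A = 290 × 130 = 37700.00, centroid at (145.00, 65.00).
hole: A = −(47 × 56) = -2632.00, centroid at (78.50, 79.00).
ΣA = 35068.00 cm², ΣAx_c = 5259888.00 cm³, ΣAy_c = 2242572.00 cm³.
x_c = 5259888.00/35068.00 = 149.99 cm; y_c = 2242572.00/35068.00 = 63.95 cm.

x_c = 149.99 cm, y_c = 63.95 cm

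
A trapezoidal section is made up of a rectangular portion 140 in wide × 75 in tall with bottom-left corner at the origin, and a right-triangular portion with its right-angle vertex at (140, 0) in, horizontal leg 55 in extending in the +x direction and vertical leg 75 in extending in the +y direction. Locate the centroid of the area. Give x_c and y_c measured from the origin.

x_c = 84.50 in, y_c = 35.45 in

Part | A | x̄ᵢ | ȳᵢ | A·x̄ᵢ | A·ȳᵢ
rectangular portion | 10500.00 | 70.00 | 37.50 | 735000.00 | 393750.00
triangular portion | 2062.50 | 158.33 | 25.00 | 326562.50 | 51562.50
Σ | 12562.50 |  |  | 1061562.50 | 445312.50
x_c = 1061562.50 / 12562.50 = 84.50 in
y_c = 445312.50 / 12562.50 = 35.45 in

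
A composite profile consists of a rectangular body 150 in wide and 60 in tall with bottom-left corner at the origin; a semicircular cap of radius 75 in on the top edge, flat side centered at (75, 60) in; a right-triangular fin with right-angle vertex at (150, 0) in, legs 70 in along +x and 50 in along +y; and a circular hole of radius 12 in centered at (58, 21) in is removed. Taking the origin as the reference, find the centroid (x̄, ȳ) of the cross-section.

x̄ = 84.40 in, ȳ = 57.55 in

rectangular body: A = 150 × 60 = 9000.00, centroid at (75.00, 30.00).
semicircular top: A = ½π·75² = 8835.73, centroid at (75.00, 91.83).
triangular fin: A = ½·70·50 = 1750.00, centroid at (173.33, 16.67).
hole: A = −π·12² = -452.39, centroid at (58.00, 21.00).
ΣA = 19133.34 in²
ΣAx̄ = (9000.00)(75.00) + (8835.73)(75.00) + (1750.00)(173.33) + (-452.39)(58.00) = 1614774.45 in³
ΣAȳ = (9000.00)(30.00) + (8835.73)(91.83) + (1750.00)(16.67) + (-452.39)(21.00) = 1101060.25 in³
x̄ = 1614774.45 / 19133.34 = 84.40 in
ȳ = 1101060.25 / 19133.34 = 57.55 in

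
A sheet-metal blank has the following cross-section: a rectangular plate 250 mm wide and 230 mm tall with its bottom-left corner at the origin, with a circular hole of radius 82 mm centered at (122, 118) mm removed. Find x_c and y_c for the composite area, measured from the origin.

x_c = 126.74 mm, y_c = 113.26 mm

Part | A | x̄ᵢ | ȳᵢ | A·x̄ᵢ | A·ȳᵢ
plate | 57500.00 | 125.00 | 115.00 | 7187500.00 | 6612500.00
hole | -21124.07 | 122.00 | 118.00 | -2577136.42 | -2492640.14
Σ | 36375.93 |  |  | 4610363.58 | 4119859.86
x_c = 4610363.58 / 36375.93 = 126.74 mm
y_c = 4119859.86 / 36375.93 = 113.26 mm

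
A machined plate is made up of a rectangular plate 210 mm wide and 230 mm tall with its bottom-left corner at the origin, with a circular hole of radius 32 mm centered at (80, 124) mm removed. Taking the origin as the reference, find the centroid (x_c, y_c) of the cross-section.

Part | A | x̄ᵢ | ȳᵢ | A·x̄ᵢ | A·ȳᵢ
plate | 48300.00 | 105.00 | 115.00 | 5071500.00 | 5554500.00
hole | -3216.99 | 80.00 | 124.00 | -257359.27 | -398906.87
Σ | 45083.01 |  |  | 4814140.73 | 5155593.13
x_c = 4814140.73 / 45083.01 = 106.78 mm
y_c = 5155593.13 / 45083.01 = 114.36 mm

x_c = 106.78 mm, y_c = 114.36 mm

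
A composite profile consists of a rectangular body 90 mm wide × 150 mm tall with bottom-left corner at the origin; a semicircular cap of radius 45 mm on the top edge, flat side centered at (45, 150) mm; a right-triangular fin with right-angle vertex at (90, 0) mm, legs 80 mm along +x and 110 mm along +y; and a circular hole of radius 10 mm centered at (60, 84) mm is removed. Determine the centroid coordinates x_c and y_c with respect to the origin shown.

x_c = 59.96 mm, y_c = 81.16 mm

rectangular body: A = 90 × 150 = 13500.00, centroid at (45.00, 75.00).
semicircular top: A = ½π·45² = 3180.86, centroid at (45.00, 169.10).
triangular fin: A = ½·80·110 = 4400.00, centroid at (116.67, 36.67).
hole: A = −π·10² = -314.16, centroid at (60.00, 84.00).
ΣA = 20766.70 mm²
ΣAx_c = (13500.00)(45.00) + (3180.86)(45.00) + (4400.00)(116.67) + (-314.16)(60.00) = 1245122.59 mm³
ΣAy_c = (13500.00)(75.00) + (3180.86)(169.10) + (4400.00)(36.67) + (-314.16)(84.00) = 1685323.34 mm³
x_c = 1245122.59 / 20766.70 = 59.96 mm
y_c = 1685323.34 / 20766.70 = 81.16 mm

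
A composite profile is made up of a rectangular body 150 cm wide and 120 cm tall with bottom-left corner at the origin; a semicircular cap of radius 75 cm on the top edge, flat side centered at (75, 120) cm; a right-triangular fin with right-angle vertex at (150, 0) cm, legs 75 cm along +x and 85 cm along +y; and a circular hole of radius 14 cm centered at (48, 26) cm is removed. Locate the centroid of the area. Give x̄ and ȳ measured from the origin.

x̄ = 86.40 cm, ȳ = 84.87 cm

Part | A | x̄ᵢ | ȳᵢ | A·x̄ᵢ | A·ȳᵢ
rectangular body | 18000.00 | 75.00 | 60.00 | 1350000.00 | 1080000.00
semicircular top | 8835.73 | 75.00 | 151.83 | 662679.70 | 1341537.52
triangular fin | 3187.50 | 175.00 | 28.33 | 557812.50 | 90312.50
hole | -615.75 | 48.00 | 26.00 | -29556.10 | -16009.56
Σ | 29407.48 |  |  | 2540936.10 | 2495840.46
x̄ = 2540936.10 / 29407.48 = 86.40 cm
ȳ = 2495840.46 / 29407.48 = 84.87 cm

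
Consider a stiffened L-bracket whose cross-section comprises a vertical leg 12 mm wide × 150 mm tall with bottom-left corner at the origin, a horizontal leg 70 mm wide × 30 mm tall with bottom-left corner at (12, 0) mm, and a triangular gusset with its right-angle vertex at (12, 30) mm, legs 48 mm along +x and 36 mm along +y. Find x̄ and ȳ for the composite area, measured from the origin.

x̄ = 28.06 mm, ȳ = 42.57 mm

vertical leg: A = 12 × 150 = 1800.00, centroid at (6.00, 75.00).
horizontal leg: A = 70 × 30 = 2100.00, centroid at (47.00, 15.00).
gusset: A = ½·48·36 = 864.00, centroid at (28.00, 42.00).
ΣA = 4764.00 mm², ΣAx̄ = 133692.00 mm³, ΣAȳ = 202788.00 mm³.
x̄ = 133692.00/4764.00 = 28.06 mm; ȳ = 202788.00/4764.00 = 42.57 mm.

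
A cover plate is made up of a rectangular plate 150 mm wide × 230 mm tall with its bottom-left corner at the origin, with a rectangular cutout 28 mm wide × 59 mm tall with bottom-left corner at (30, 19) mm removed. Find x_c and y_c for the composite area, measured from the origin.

plate: A = 150 × 230 = 34500.00, centroid at (75.00, 115.00).
hole: A = −(28 × 59) = -1652.00, centroid at (44.00, 48.50).
ΣA = 32848.00 mm²
ΣAx_c = (34500.00)(75.00) + (-1652.00)(44.00) = 2514812.00 mm³
ΣAy_c = (34500.00)(115.00) + (-1652.00)(48.50) = 3887378.00 mm³
x_c = 2514812.00 / 32848.00 = 76.56 mm
y_c = 3887378.00 / 32848.00 = 118.34 mm

x_c = 76.56 mm, y_c = 118.34 mm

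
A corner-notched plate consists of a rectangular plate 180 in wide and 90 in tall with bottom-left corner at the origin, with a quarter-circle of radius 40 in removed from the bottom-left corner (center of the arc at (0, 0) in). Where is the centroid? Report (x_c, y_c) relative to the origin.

plate: A = 180 × 90 = 16200.00, centroid at (90.00, 45.00).
removed quarter-circle: A = −¼π·40² = -1256.64, centroid at (16.98, 16.98).
ΣA = 14943.36 in², ΣAx_c = 1436666.67 in³, ΣAy_c = 707666.67 in³.
x_c = 1436666.67/14943.36 = 96.14 in; y_c = 707666.67/14943.36 = 47.36 in.

x_c = 96.14 in, y_c = 47.36 in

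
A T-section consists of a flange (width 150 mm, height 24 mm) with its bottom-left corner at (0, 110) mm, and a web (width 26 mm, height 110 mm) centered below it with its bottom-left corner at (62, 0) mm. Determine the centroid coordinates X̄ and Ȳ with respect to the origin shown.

X̄ = 75.00 mm, Ȳ = 92.34 mm

Part | A | x̄ᵢ | ȳᵢ | A·x̄ᵢ | A·ȳᵢ
web | 2860.00 | 75.00 | 55.00 | 214500.00 | 157300.00
flange | 3600.00 | 75.00 | 122.00 | 270000.00 | 439200.00
Σ | 6460.00 |  |  | 484500.00 | 596500.00
X̄ = 484500.00 / 6460.00 = 75.00 mm
Ȳ = 596500.00 / 6460.00 = 92.34 mm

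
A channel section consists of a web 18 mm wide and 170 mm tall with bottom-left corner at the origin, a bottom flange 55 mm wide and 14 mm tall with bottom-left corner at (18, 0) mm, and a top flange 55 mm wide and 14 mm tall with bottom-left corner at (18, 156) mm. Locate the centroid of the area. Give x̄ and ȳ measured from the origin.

x̄ = 21.22 mm, ȳ = 85.00 mm

web: A = 18 × 170 = 3060.00, centroid at (9.00, 85.00).
bottom flange: A = 55 × 14 = 770.00, centroid at (45.50, 7.00).
top flange: A = 55 × 14 = 770.00, centroid at (45.50, 163.00).
ΣA = 4600.00 mm², ΣAx̄ = 97610.00 mm³, ΣAȳ = 391000.00 mm³.
x̄ = 97610.00/4600.00 = 21.22 mm; ȳ = 391000.00/4600.00 = 85.00 mm.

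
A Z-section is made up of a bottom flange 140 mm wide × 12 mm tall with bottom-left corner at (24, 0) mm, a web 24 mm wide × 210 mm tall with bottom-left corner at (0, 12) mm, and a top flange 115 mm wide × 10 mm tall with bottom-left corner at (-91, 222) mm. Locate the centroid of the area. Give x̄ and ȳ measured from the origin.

bottom flange: A = 140 × 12 = 1680.00, centroid at (94.00, 6.00).
web: A = 24 × 210 = 5040.00, centroid at (12.00, 117.00).
top flange: A = 115 × 10 = 1150.00, centroid at (-33.50, 227.00).
ΣA = 7870.00 mm², ΣAx̄ = 179875.00 mm³, ΣAȳ = 860810.00 mm³.
x̄ = 179875.00/7870.00 = 22.86 mm; ȳ = 860810.00/7870.00 = 109.38 mm.

x̄ = 22.86 mm, ȳ = 109.38 mm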